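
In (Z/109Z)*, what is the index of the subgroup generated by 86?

ord(86) | φ(109) = 109 − 1 = 108 = 2^2 · 3^3.
Divisors of 108: 1, 2, 3, 4, 6, 9, 12, 18, 27, 36, 54, 108.
Check 86^d mod 109 for each divisor in increasing order:
86^1 ≡ 86 (mod 109)
86^2 ≡ 93 (mod 109)
86^3 ≡ 41 (mod 109)
86^4 ≡ 38 (mod 109)
86^6 ≡ 46 (mod 109)
86^9 ≡ 33 (mod 109)
86^12 ≡ 45 (mod 109)
86^18 ≡ 108 (mod 109)
86^27 ≡ 76 (mod 109)
86^36 ≡ 1 (mod 109) ✓
Thus |⟨86⟩| = ord(86) = 36.
The index is φ(109) / ord(86) = 108 / 36 = 3.

3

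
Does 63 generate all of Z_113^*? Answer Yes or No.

No

φ(113) = 113 − 1 = 112 = 2^4 · 7.
It suffices to check that the order of 63 is not a proper divisor of 112: compute 63^(112/q) for q ∈ {2, 7}.
63^56 ≡ 1 (mod 113)  [q = 2: ≡ 1 ✗]
63^16 ≡ 16 (mod 113)  [q = 7: ≢ 1 ✓]
The check at q = 2 fails, so 63 generates a proper subgroup.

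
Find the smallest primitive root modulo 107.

2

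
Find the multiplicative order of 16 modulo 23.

11

ord(16) | φ(23) = 23 − 1 = 22 = 2 · 11.
Divisors of 22: 1, 2, 11, 22.
Test each divisor d:
16^1 ≡ 16 (mod 23)
16^2 ≡ 3 (mod 23)
16^11 ≡ 1 (mod 23) ✓
Hence ord(16) = 11.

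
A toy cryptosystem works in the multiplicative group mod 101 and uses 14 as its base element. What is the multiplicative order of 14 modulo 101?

10

Since 14 ∈ (Z/101Z)^×, its order divides φ(101) = 101 − 1 = 100 = 2^2 · 5^2.
Divisors of 100: 1, 2, 4, 5, 10, 20, 25, 50, 100.
Compute 14^d (mod 101) for the divisors d until we hit 1:
14^1 ≡ 14 (mod 101)
14^2 ≡ 95 (mod 101)
14^4 ≡ 36 (mod 101)
14^5 ≡ 100 (mod 101)
14^10 ≡ 1 (mod 101) ✓
Hence ord(14) = 10.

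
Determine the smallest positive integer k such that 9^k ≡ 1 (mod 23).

The order of 9 must divide φ(23) = 23 − 1 = 22 = 2 · 11.
Divisors of 22: 1, 2, 11, 22.
Compute 9^d (mod 23) for the divisors d until we hit 1:
9^1 ≡ 9 (mod 23)
9^2 ≡ 12 (mod 23)
9^11 ≡ 1 (mod 23) ✓
The smallest such exponent is 11, so the order of 9 is 11.

11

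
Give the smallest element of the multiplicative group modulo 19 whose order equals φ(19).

φ(19) = 19 − 1 = 18 = 2 · 3^2.
Test candidates g = 2, 3, … against the prime factors q ∈ {2, 3} of φ(19): g is a generator iff g^(18/q) ≢ 1 for every such q.
g = 2: 2^9 ≡ 18; 2^6 ≡ 7 — none is 1, so 2 is a primitive root.
So 2 is the smallest generator of (Z/19Z)^×.

2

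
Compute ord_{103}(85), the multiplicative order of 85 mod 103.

By Lagrange's theorem, ord_103(85) divides φ(103) = 103 − 1 = 102 = 2 · 3 · 17.
Divisors of 102: 1, 2, 3, 6, 17, 34, 51, 102.
Evaluate successive powers at the divisors of 102:
85^1 ≡ 85 (mod 103)
85^2 ≡ 15 (mod 103)
85^3 ≡ 39 (mod 103)
85^6 ≡ 79 (mod 103)
85^17 ≡ 47 (mod 103)
85^34 ≡ 46 (mod 103)
85^51 ≡ 102 (mod 103)
85^102 ≡ 1 (mod 103) ✓
Therefore the multiplicative order of 85 modulo 103 is 102.

102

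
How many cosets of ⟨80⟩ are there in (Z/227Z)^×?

By Lagrange's theorem, ord_227(80) divides φ(227) = 227 − 1 = 226 = 2 · 113.
Divisors of 226: 1, 2, 113, 226.
Evaluate successive powers at the divisors of 226:
80^1 ≡ 80 (mod 227)
80^2 ≡ 44 (mod 227)
80^113 ≡ 226 (mod 227)
80^226 ≡ 1 (mod 227) ✓
The order of 80 is 226, so the subgroup it generates has 226 elements.
Index = |(Z/227Z)^×| / |⟨80⟩| = 226 / 226 = 1.

1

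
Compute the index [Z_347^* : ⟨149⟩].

2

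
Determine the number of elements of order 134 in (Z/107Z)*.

0

φ(107) = 107 − 1 = 106 = 2 · 53.
In a cyclic group of order 106, there are φ(d) elements of order d for each divisor d of 106, and zero for non-divisors.
Since 134 ∤ 106, the count is 0.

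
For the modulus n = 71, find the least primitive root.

7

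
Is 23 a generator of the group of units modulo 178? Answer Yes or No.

Yes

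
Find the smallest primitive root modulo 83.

2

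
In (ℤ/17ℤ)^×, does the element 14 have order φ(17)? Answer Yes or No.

Yes

φ(17) = 17 − 1 = 16 = 2^4.
14 is a primitive root mod 17 iff 14^(φ(17)/q) ≢ 1 for every prime q | φ(17), i.e. q ∈ {2}.
14^8 ≡ 16 (mod 17)  [q = 2: ≢ 1 ✓]
Every test exponent gives a nontrivial residue, hence 14 generates the full group.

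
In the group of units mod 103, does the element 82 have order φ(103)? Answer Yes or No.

No

φ(103) = 103 − 1 = 102 = 2 · 3 · 17.
It suffices to check that the order of 82 is not a proper divisor of 102: compute 82^(102/q) for q ∈ {2, 3, 17}.
82^51 ≡ 1 (mod 103)  [q = 2: ≡ 1 ✗]
82^34 ≡ 56 (mod 103)  [q = 3: ≢ 1 ✓]
82^6 ≡ 81 (mod 103)  [q = 17: ≢ 1 ✓]
82^51 ≡ 1 shows ord(82) | 51, strictly less than φ(103); not a primitive root.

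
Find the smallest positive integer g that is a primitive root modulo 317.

φ(317) = 317 − 1 = 316 = 2^2 · 79.
g is a primitive root iff g^(316/q) ≢ 1 (mod 317) for each prime q ∈ {2, 79}.
g = 2: 2^158 ≡ 316; 2^4 ≡ 16 — none is 1, so 2 is a primitive root.
So 2 is the smallest generator of (Z/317Z)^×.

2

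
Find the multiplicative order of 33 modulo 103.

51

The order of 33 must divide φ(103) = 103 − 1 = 102 = 2 · 3 · 17.
Divisors of 102: 1, 2, 3, 6, 17, 34, 51, 102.
Evaluate successive powers at the divisors of 102:
33^1 ≡ 33 (mod 103)
33^2 ≡ 59 (mod 103)
33^3 ≡ 93 (mod 103)
33^6 ≡ 100 (mod 103)
33^17 ≡ 46 (mod 103)
33^34 ≡ 56 (mod 103)
33^51 ≡ 1 (mod 103) ✓
Hence ord(33) = 51.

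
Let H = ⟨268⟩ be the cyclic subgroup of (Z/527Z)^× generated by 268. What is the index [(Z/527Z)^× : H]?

8

ord(268) | φ(527) = φ(17·31) = (17−1)·(31−1) = 16·30 = 480 = 2^5 · 3 · 5.
Divisors of 480: 1, 2, 3, 4, 5, 6, 8, 10, 12, 15, 16, 20, 24, 30, 32, 40, 48, 60, 80, 96, 120, 160, 240, 480.
Check 268^d mod 527 for each divisor in increasing order:
268^1 ≡ 268 (mod 527)
268^2 ≡ 152 (mod 527)
268^3 ≡ 157 (mod 527)
268^4 ≡ 443 (mod 527)
268^5 ≡ 149 (mod 527)
268^6 ≡ 407 (mod 527)
268^8 ≡ 205 (mod 527)
268^10 ≡ 67 (mod 527)
268^12 ≡ 171 (mod 527)
268^15 ≡ 497 (mod 527)
268^16 ≡ 392 (mod 527)
268^20 ≡ 273 (mod 527)
268^24 ≡ 256 (mod 527)
268^30 ≡ 373 (mod 527)
268^32 ≡ 307 (mod 527)
268^40 ≡ 222 (mod 527)
268^48 ≡ 188 (mod 527)
268^60 ≡ 1 (mod 527) ✓
So ord_527(268) = 60, hence |⟨268⟩| = 60.
Index = |(Z/527Z)^×| / |⟨268⟩| = 480 / 60 = 8.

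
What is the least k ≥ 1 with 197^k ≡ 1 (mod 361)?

The order of 197 must divide φ(361) = φ(19^2) = 19·(19−1) = 342 = 2 · 3^2 · 19.
Divisors of 342: 1, 2, 3, 6, 9, 18, 19, 38, 57, 114, 171, 342.
Check 197^d mod 361 for each divisor in increasing order:
197^1 ≡ 197
197^2 ≡ 182
197^3 ≡ 115
197^6 ≡ 229
197^9 ≡ 343
197^18 ≡ 324
197^19 ≡ 292
197^38 ≡ 68
197^57 ≡ 1
Hence ord(197) = 57.

57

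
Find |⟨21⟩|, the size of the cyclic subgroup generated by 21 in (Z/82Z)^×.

20

Since 21 ∈ (Z/82Z)^×, its order divides φ(82) = φ(2)·φ(41) = 1·40 = 40 = 2^3 · 5.
Divisors of 40: 1, 2, 4, 5, 8, 10, 20, 40.
Evaluate successive powers at the divisors of 40:
21^1 ≡ 21 (mod 82)
21^2 ≡ 31 (mod 82)
21^4 ≡ 59 (mod 82)
21^5 ≡ 9 (mod 82)
21^8 ≡ 37 (mod 82)
21^10 ≡ 81 (mod 82)
21^20 ≡ 1 (mod 82) ✓
Therefore the multiplicative order of 21 modulo 82 is 20.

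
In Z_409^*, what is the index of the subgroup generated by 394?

The order of 394 must divide φ(409) = 409 − 1 = 408 = 2^3 · 3 · 17.
Divisors of 408: 1, 2, 3, 4, 6, 8, 12, 17, 24, 34, 51, 68, 102, 136, 204, 408.
Check 394^d mod 409 for each divisor in increasing order:
394^1 ≡ 394 (mod 409)
394^2 ≡ 225 (mod 409)
394^3 ≡ 306 (mod 409)
394^4 ≡ 318 (mod 409)
394^6 ≡ 384 (mod 409)
394^8 ≡ 101 (mod 409)
394^12 ≡ 216 (mod 409)
394^17 ≡ 360 (mod 409)
394^24 ≡ 30 (mod 409)
394^34 ≡ 356 (mod 409)
394^51 ≡ 143 (mod 409)
394^68 ≡ 355 (mod 409)
394^102 ≡ 408 (mod 409)
394^136 ≡ 53 (mod 409)
394^204 ≡ 1 (mod 409) ✓
So ord_409(394) = 204, hence |⟨394⟩| = 204.
[(Z/409Z)^× : ⟨394⟩] = 408/204 = 2.

2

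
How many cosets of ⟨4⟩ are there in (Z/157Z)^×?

6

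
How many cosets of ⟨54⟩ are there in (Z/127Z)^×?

3

By Lagrange's theorem, ord_127(54) divides φ(127) = 127 − 1 = 126 = 2 · 3^2 · 7.
Divisors of 126: 1, 2, 3, 6, 7, 9, 14, 18, 21, 42, 63, 126.
Compute 54^d (mod 127) for the divisors d until we hit 1:
54^1 ≡ 54
54^2 ≡ 122
54^3 ≡ 111
54^6 ≡ 2
54^7 ≡ 108
54^9 ≡ 95
54^14 ≡ 107
54^18 ≡ 8
54^21 ≡ 126
54^42 ≡ 1
So ord_127(54) = 42, hence |⟨54⟩| = 42.
Index = |(Z/127Z)^×| / |⟨54⟩| = 126 / 42 = 3.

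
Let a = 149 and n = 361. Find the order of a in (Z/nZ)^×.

171

Since 149 ∈ (Z/361Z)^×, its order divides φ(361) = φ(19^2) = 19·(19−1) = 342 = 2 · 3^2 · 19.
Divisors of 342: 1, 2, 3, 6, 9, 18, 19, 38, 57, 114, 171, 342.
Test each divisor d:
149^1 ≡ 149 (mod 361)
149^2 ≡ 180 (mod 361)
149^3 ≡ 106 (mod 361)
149^6 ≡ 45 (mod 361)
149^9 ≡ 77 (mod 361)
149^18 ≡ 153 (mod 361)
149^19 ≡ 54 (mod 361)
149^38 ≡ 28 (mod 361)
149^57 ≡ 68 (mod 361)
149^114 ≡ 292 (mod 361)
149^171 ≡ 1 (mod 361) ✓
The smallest such exponent is 171, so the order of 149 is 171.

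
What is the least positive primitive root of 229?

φ(229) = 229 − 1 = 228 = 2^2 · 3 · 19.
Test candidates g = 2, 3, … against the prime factors q ∈ {2, 3, 19} of φ(229): g is a generator iff g^(228/q) ≢ 1 for every such q.
g = 2: 2^114 ≡ 228; 2^76 ≡ 1 — hits 1, so not a primitive root.
g = 3: 3^114 ≡ 1 — hits 1, so not a primitive root.
g = 4: 4^114 ≡ 1 — hits 1, so not a primitive root.
g = 5: 5^114 ≡ 1 — hits 1, so not a primitive root.
g = 6: 6^114 ≡ 228; 6^76 ≡ 134; 6^12 ≡ 165 — none is 1, so 6 is a primitive root.
The smallest primitive root modulo 229 is 6.

6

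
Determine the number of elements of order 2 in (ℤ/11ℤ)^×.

1

φ(11) = 11 − 1 = 10 = 2 · 5.
In a cyclic group of order 10, there are φ(d) elements of order d for each divisor d of 10, and zero for non-divisors.
2 | 10, and φ(2) = 2 − 1 = 1.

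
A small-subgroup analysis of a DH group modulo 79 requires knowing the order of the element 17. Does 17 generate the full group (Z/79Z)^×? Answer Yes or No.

No

φ(79) = 79 − 1 = 78 = 2 · 3 · 13.
It suffices to check that the order of 17 is not a proper divisor of 78: compute 17^(78/q) for q ∈ {2, 3, 13}.
17^39 ≡ 78 (mod 79)  [q = 2: ≢ 1 ✓]
17^26 ≡ 1 (mod 79)  [q = 3: ≡ 1 ✗]
17^6 ≡ 67 (mod 79)  [q = 13: ≢ 1 ✓]
Since 17^26 ≡ 1, the order of 17 divides 26 < 78, so 17 is not a primitive root.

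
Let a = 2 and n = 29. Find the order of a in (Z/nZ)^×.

ord(2) | φ(29) = 29 − 1 = 28 = 2^2 · 7.
Divisors of 28: 1, 2, 4, 7, 14, 28.
Compute 2^d (mod 29) for the divisors d until we hit 1:
2^1 ≡ 2
2^2 ≡ 4
2^4 ≡ 16
2^7 ≡ 12
2^14 ≡ 28
2^28 ≡ 1
Hence ord(2) = 28.

28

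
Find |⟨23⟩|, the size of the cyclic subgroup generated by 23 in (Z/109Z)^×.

By Lagrange's theorem, ord_109(23) divides φ(109) = 109 − 1 = 108 = 2^2 · 3^3.
Divisors of 108: 1, 2, 3, 4, 6, 9, 12, 18, 27, 36, 54, 108.
Check 23^d mod 109 for each divisor in increasing order:
23^1 ≡ 23 (mod 109)
23^2 ≡ 93 (mod 109)
23^3 ≡ 68 (mod 109)
23^4 ≡ 38 (mod 109)
23^6 ≡ 46 (mod 109)
23^9 ≡ 76 (mod 109)
23^12 ≡ 45 (mod 109)
23^18 ≡ 108 (mod 109)
23^27 ≡ 33 (mod 109)
23^36 ≡ 1 (mod 109) ✓
So ord_109(23) = 36.

36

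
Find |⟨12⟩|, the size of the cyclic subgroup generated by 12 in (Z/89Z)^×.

8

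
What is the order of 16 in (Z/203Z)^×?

The order of 16 must divide φ(203) = φ(7·29) = (7−1)·(29−1) = 6·28 = 168 = 2^3 · 3 · 7.
Divisors of 168: 1, 2, 3, 4, 6, 7, 8, 12, 14, 21, 24, 28, 42, 56, 84, 168.
Check 16^d mod 203 for each divisor in increasing order:
16^1 ≡ 16
16^2 ≡ 53
16^3 ≡ 36
16^4 ≡ 170
16^6 ≡ 78
16^7 ≡ 30
16^8 ≡ 74
16^12 ≡ 197
16^14 ≡ 88
16^21 ≡ 1
So ord_203(16) = 21.

21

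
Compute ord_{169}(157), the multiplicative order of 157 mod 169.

Since 157 ∈ (Z/169Z)^×, its order divides φ(169) = φ(13^2) = 13·(13−1) = 156 = 2^2 · 3 · 13.
Divisors of 156: 1, 2, 3, 4, 6, 12, 13, 26, 39, 52, 78, 156.
Compute 157^d (mod 169) for the divisors d until we hit 1:
157^1 ≡ 157 (mod 169)
157^2 ≡ 144 (mod 169)
157^3 ≡ 131 (mod 169)
157^4 ≡ 118 (mod 169)
157^6 ≡ 92 (mod 169)
157^12 ≡ 14 (mod 169)
157^13 ≡ 1 (mod 169) ✓
Therefore the multiplicative order of 157 modulo 169 is 13.

13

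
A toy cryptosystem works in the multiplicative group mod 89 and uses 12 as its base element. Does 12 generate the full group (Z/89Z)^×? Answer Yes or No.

No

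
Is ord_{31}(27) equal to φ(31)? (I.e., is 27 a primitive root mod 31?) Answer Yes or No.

No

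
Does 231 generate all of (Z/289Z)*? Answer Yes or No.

Yes

φ(289) = φ(17^2) = 17·(17−1) = 272 = 2^4 · 17.
Test 231^(272/q) mod 289 for each prime factor q of 272:
231^136 ≡ 288 (mod 289)  [q = 2: ≢ 1 ✓]
231^16 ≡ 86 (mod 289)  [q = 17: ≢ 1 ✓]
None equal 1, so ord_289(231) = 272: 231 is a primitive root.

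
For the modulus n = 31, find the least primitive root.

3

φ(31) = 31 − 1 = 30 = 2 · 3 · 5.
Test candidates g = 2, 3, … against the prime factors q ∈ {2, 3, 5} of φ(31): g is a generator iff g^(30/q) ≢ 1 for every such q.
g = 2: 2^15 ≡ 1 — hits 1, so not a primitive root.
g = 3: 3^15 ≡ 30; 3^10 ≡ 25; 3^6 ≡ 16 — none is 1, so 3 is a primitive root.
The smallest primitive root modulo 31 is 3.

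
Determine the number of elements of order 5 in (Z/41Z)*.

4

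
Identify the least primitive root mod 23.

φ(23) = 23 − 1 = 22 = 2 · 11.
Test candidates g = 2, 3, … against the prime factors q ∈ {2, 11} of φ(23): g is a generator iff g^(22/q) ≢ 1 for every such q.
g = 2: 2^11 ≡ 1 — hits 1, so not a primitive root.
g = 3: 3^11 ≡ 1 — hits 1, so not a primitive root.
g = 4: 4^11 ≡ 1 — hits 1, so not a primitive root.
g = 5: 5^11 ≡ 22; 5^2 ≡ 2 — none is 1, so 5 is a primitive root.
So 5 is the smallest generator of (Z/23Z)^×.

5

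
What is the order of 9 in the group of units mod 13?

3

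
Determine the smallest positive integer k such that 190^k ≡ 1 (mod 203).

7

The order of 190 must divide φ(203) = φ(7·29) = (7−1)·(29−1) = 6·28 = 168 = 2^3 · 3 · 7.
Divisors of 168: 1, 2, 3, 4, 6, 7, 8, 12, 14, 21, 24, 28, 42, 56, 84, 168.
Evaluate successive powers at the divisors of 168:
190^1 ≡ 190 (mod 203)
190^2 ≡ 169 (mod 203)
190^3 ≡ 36 (mod 203)
190^4 ≡ 141 (mod 203)
190^6 ≡ 78 (mod 203)
190^7 ≡ 1 (mod 203) ✓
Therefore the multiplicative order of 190 modulo 203 is 7.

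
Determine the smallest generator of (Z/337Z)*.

φ(337) = 337 − 1 = 336 = 2^4 · 3 · 7.
g is a primitive root iff g^(336/q) ≢ 1 (mod 337) for each prime q ∈ {2, 3, 7}.
g = 2: 2^168 ≡ 1 — hits 1, so not a primitive root.
g = 3: 3^168 ≡ 1 — hits 1, so not a primitive root.
g = 4: 4^168 ≡ 1 — hits 1, so not a primitive root.
g = 5: 5^168 ≡ 336; 5^112 ≡ 1 — hits 1, so not a primitive root.
g = 6: 6^168 ≡ 1 — hits 1, so not a primitive root.
g = 7: 7^168 ≡ 1 — hits 1, so not a primitive root.
g = 8: 8^168 ≡ 1 — hits 1, so not a primitive root.
g = 9: 9^168 ≡ 1 — hits 1, so not a primitive root.
g = 10: 10^168 ≡ 336; 10^112 ≡ 128; 10^48 ≡ 175 — none is 1, so 10 is a primitive root.
Hence the least primitive root of 337 is 10.

10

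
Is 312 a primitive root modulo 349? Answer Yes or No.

No

φ(349) = 349 − 1 = 348 = 2^2 · 3 · 29.
312 is a primitive root mod 349 iff 312^(φ(349)/q) ≢ 1 for every prime q | φ(349), i.e. q ∈ {2, 3, 29}.
312^174 ≡ 1 (mod 349)  [q = 2: ≡ 1 ✗]
312^116 ≡ 1 (mod 349)  [q = 3: ≡ 1 ✗]
312^12 ≡ 126 (mod 349)  [q = 29: ≢ 1 ✓]
312^174 ≡ 1 shows ord(312) | 174, strictly less than φ(349); not a primitive root.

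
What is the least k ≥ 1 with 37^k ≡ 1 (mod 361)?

The order of 37 must divide φ(361) = φ(19^2) = 19·(19−1) = 342 = 2 · 3^2 · 19.
Divisors of 342: 1, 2, 3, 6, 9, 18, 19, 38, 57, 114, 171, 342.
Test each divisor d:
37^1 ≡ 37 (mod 361)
37^2 ≡ 286 (mod 361)
37^3 ≡ 113 (mod 361)
37^6 ≡ 134 (mod 361)
37^9 ≡ 341 (mod 361)
37^18 ≡ 39 (mod 361)
37^19 ≡ 360 (mod 361)
37^38 ≡ 1 (mod 361) ✓
The smallest such exponent is 38, so the order of 37 is 38.

38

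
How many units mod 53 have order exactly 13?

12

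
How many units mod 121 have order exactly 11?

φ(121) = φ(11^2) = 11·(11−1) = 110 = 2 · 5 · 11.
In a cyclic group of order 110, there are φ(d) elements of order d for each divisor d of 110, and zero for non-divisors.
11 | 110, and φ(11) = 11 − 1 = 10.

10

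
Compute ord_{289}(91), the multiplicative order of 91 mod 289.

272

By Lagrange's theorem, ord_289(91) divides φ(289) = φ(17^2) = 17·(17−1) = 272 = 2^4 · 17.
Divisors of 272: 1, 2, 4, 8, 16, 17, 34, 68, 136, 272.
Test each divisor d:
91^1 ≡ 91 (mod 289)
91^2 ≡ 189 (mod 289)
91^4 ≡ 174 (mod 289)
91^8 ≡ 220 (mod 289)
91^16 ≡ 137 (mod 289)
91^17 ≡ 40 (mod 289)
91^34 ≡ 155 (mod 289)
91^68 ≡ 38 (mod 289)
91^136 ≡ 288 (mod 289)
91^272 ≡ 1 (mod 289) ✓
Therefore the multiplicative order of 91 modulo 289 is 272.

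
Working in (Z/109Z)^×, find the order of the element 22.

The order of 22 must divide φ(109) = 109 − 1 = 108 = 2^2 · 3^3.
Divisors of 108: 1, 2, 3, 4, 6, 9, 12, 18, 27, 36, 54, 108.
Evaluate successive powers at the divisors of 108:
22^1 ≡ 22
22^2 ≡ 48
22^3 ≡ 75
22^4 ≡ 15
22^6 ≡ 66
22^9 ≡ 45
22^12 ≡ 105
22^18 ≡ 63
22^27 ≡ 1
The smallest such exponent is 27, so the order of 22 is 27.

27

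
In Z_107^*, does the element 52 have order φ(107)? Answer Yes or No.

No

φ(107) = 107 − 1 = 106 = 2 · 53.
An element g generates (Z/107Z)^× iff g^(106/q) ≢ 1 (mod 107) for each prime q ∈ {2, 53}.
52^53 ≡ 1 (mod 107)  [q = 2: ≡ 1 ✗]
52^2 ≡ 29 (mod 107)  [q = 53: ≢ 1 ✓]
Since 52^53 ≡ 1, the order of 52 divides 53 < 106, so 52 is not a primitive root.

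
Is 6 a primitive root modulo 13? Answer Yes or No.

Yes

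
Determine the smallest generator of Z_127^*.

3

φ(127) = 127 − 1 = 126 = 2 · 3^2 · 7.
g is a primitive root iff g^(126/q) ≢ 1 (mod 127) for each prime q ∈ {2, 3, 7}.
g = 2: 2^63 ≡ 1 — hits 1, so not a primitive root.
g = 3: 3^63 ≡ 126; 3^42 ≡ 107; 3^18 ≡ 4 — none is 1, so 3 is a primitive root.
The smallest primitive root modulo 127 is 3.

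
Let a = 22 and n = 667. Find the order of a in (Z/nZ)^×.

14

By Lagrange's theorem, ord_667(22) divides φ(667) = φ(23·29) = (23−1)·(29−1) = 22·28 = 616 = 2^3 · 7 · 11.
Divisors of 616: 1, 2, 4, 7, 8, 11, 14, 22, 28, 44, 56, 77, 88, 154, 308, 616.
Compute 22^d (mod 667) for the divisors d until we hit 1:
22^1 ≡ 22 (mod 667)
22^2 ≡ 484 (mod 667)
22^4 ≡ 139 (mod 667)
22^7 ≡ 666 (mod 667)
22^8 ≡ 645 (mod 667)
22^11 ≡ 528 (mod 667)
22^14 ≡ 1 (mod 667) ✓
Therefore the multiplicative order of 22 modulo 667 is 14.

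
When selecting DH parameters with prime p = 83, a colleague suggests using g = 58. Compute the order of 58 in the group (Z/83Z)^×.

ord(58) | φ(83) = 83 − 1 = 82 = 2 · 41.
Divisors of 82: 1, 2, 41, 82.
Compute 58^d (mod 83) for the divisors d until we hit 1:
58^1 ≡ 58 (mod 83)
58^2 ≡ 44 (mod 83)
58^41 ≡ 82 (mod 83)
58^82 ≡ 1 (mod 83) ✓
Therefore the multiplicative order of 58 modulo 83 is 82.

82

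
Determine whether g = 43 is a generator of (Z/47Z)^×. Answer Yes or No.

Yes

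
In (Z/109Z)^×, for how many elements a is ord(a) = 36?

φ(109) = 109 − 1 = 108 = 2^2 · 3^3.
In a cyclic group of order 108, there are φ(d) elements of order d for each divisor d of 108, and zero for non-divisors.
36 = 2^2 · 3^2 divides 108, and φ(36) = 12.

12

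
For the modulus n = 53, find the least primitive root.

2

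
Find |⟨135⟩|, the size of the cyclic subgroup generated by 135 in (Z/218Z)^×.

27

The order of 135 must divide φ(218) = φ(2)·φ(109) = 1·108 = 108 = 2^2 · 3^3.
Divisors of 108: 1, 2, 3, 4, 6, 9, 12, 18, 27, 36, 54, 108.
Compute 135^d (mod 218) for the divisors d until we hit 1:
135^1 ≡ 135 (mod 218)
135^2 ≡ 131 (mod 218)
135^3 ≡ 27 (mod 218)
135^4 ≡ 157 (mod 218)
135^6 ≡ 75 (mod 218)
135^9 ≡ 63 (mod 218)
135^12 ≡ 175 (mod 218)
135^18 ≡ 45 (mod 218)
135^27 ≡ 1 (mod 218) ✓
So ord_218(135) = 27.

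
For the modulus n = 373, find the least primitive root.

φ(373) = 373 − 1 = 372 = 2^2 · 3 · 31.
Test candidates g = 2, 3, … against the prime factors q ∈ {2, 3, 31} of φ(373): g is a generator iff g^(372/q) ≢ 1 for every such q.
g = 2: 2^186 ≡ 372; 2^124 ≡ 284; 2^12 ≡ 366 — none is 1, so 2 is a primitive root.
Hence the least primitive root of 373 is 2.

2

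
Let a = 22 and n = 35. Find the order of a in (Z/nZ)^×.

ord(22) | φ(35) = φ(5·7) = (5−1)·(7−1) = 4·6 = 24 = 2^3 · 3.
Divisors of 24: 1, 2, 3, 4, 6, 8, 12, 24.
Compute 22^d (mod 35) for the divisors d until we hit 1:
22^1 ≡ 22 (mod 35)
22^2 ≡ 29 (mod 35)
22^3 ≡ 8 (mod 35)
22^4 ≡ 1 (mod 35) ✓
Hence ord(22) = 4.

4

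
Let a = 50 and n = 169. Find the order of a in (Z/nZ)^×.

The order of 50 must divide φ(169) = φ(13^2) = 13·(13−1) = 156 = 2^2 · 3 · 13.
Divisors of 156: 1, 2, 3, 4, 6, 12, 13, 26, 39, 52, 78, 156.
Evaluate successive powers at the divisors of 156:
50^1 ≡ 50 (mod 169)
50^2 ≡ 134 (mod 169)
50^3 ≡ 109 (mod 169)
50^4 ≡ 42 (mod 169)
50^6 ≡ 51 (mod 169)
50^12 ≡ 66 (mod 169)
50^13 ≡ 89 (mod 169)
50^26 ≡ 147 (mod 169)
50^39 ≡ 70 (mod 169)
50^52 ≡ 146 (mod 169)
50^78 ≡ 168 (mod 169)
50^156 ≡ 1 (mod 169) ✓
So ord_169(50) = 156.

156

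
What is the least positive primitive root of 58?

φ(58) = φ(2)·φ(29) = 1·28 = 28 = 2^2 · 7.
g is a primitive root iff g^(28/q) ≢ 1 (mod 58) for each prime q ∈ {2, 7}.
g = 2: gcd(2, 58) = 2 > 1, not a unit — skip.
g = 3: 3^14 ≡ 57; 3^4 ≡ 23 — none is 1, so 3 is a primitive root.
The smallest primitive root modulo 58 is 3.

3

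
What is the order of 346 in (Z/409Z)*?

ord(346) | φ(409) = 409 − 1 = 408 = 2^3 · 3 · 17.
Divisors of 408: 1, 2, 3, 4, 6, 8, 12, 17, 24, 34, 51, 68, 102, 136, 204, 408.
Evaluate successive powers at the divisors of 408:
346^1 ≡ 346 (mod 409)
346^2 ≡ 288 (mod 409)
346^3 ≡ 261 (mod 409)
346^4 ≡ 326 (mod 409)
346^6 ≡ 227 (mod 409)
346^8 ≡ 345 (mod 409)
346^12 ≡ 404 (mod 409)
346^17 ≡ 31 (mod 409)
346^24 ≡ 25 (mod 409)
346^34 ≡ 143 (mod 409)
346^51 ≡ 343 (mod 409)
346^68 ≡ 408 (mod 409)
346^102 ≡ 266 (mod 409)
346^136 ≡ 1 (mod 409) ✓
So ord_409(346) = 136.

136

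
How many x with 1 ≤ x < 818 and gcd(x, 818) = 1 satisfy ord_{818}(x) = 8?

4

φ(818) = φ(2)·φ(409) = 1·408 = 408 = 2^3 · 3 · 17.
In a cyclic group of order 408, there are φ(d) elements of order d for each divisor d of 408, and zero for non-divisors.
8 = 2^3 divides 408, and φ(8) = 4.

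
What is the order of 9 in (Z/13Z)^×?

3

Since 9 ∈ (Z/13Z)^×, its order divides φ(13) = 13 − 1 = 12 = 2^2 · 3.
Divisors of 12: 1, 2, 3, 4, 6, 12.
Evaluate successive powers at the divisors of 12:
9^1 ≡ 9 (mod 13)
9^2 ≡ 3 (mod 13)
9^3 ≡ 1 (mod 13) ✓
The smallest such exponent is 3, so the order of 9 is 3.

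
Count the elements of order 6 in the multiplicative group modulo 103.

φ(103) = 103 − 1 = 102 = 2 · 3 · 17.
Since (Z/103Z)^× is cyclic of order 102, the number of elements of order d is φ(d) when d | 102 and 0 otherwise.
6 = 2 · 3 divides 102, and φ(6) = 2.

2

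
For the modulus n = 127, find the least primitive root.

φ(127) = 127 − 1 = 126 = 2 · 3^2 · 7.
g is a primitive root iff g^(126/q) ≢ 1 (mod 127) for each prime q ∈ {2, 3, 7}.
g = 2: 2^63 ≡ 1 — hits 1, so not a primitive root.
g = 3: 3^63 ≡ 126; 3^42 ≡ 107; 3^18 ≡ 4 — none is 1, so 3 is a primitive root.
Hence the least primitive root of 127 is 3.

3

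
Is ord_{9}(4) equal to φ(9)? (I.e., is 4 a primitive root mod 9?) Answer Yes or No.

No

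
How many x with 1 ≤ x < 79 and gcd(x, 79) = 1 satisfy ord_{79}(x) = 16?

φ(79) = 79 − 1 = 78 = 2 · 3 · 13.
(Z/79Z)^× is cyclic (|G| = 78); a cyclic group of order m has exactly φ(d) elements of each order d | m, and none otherwise.
Since 16 ∤ 78, the count is 0.

0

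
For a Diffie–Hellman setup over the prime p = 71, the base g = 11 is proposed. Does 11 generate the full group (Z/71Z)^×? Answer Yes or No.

Yes

φ(71) = 71 − 1 = 70 = 2 · 5 · 7.
Test 11^(70/q) mod 71 for each prime factor q of 70:
11^35 ≡ 70 (mod 71)  [q = 2: ≢ 1 ✓]
11^14 ≡ 54 (mod 71)  [q = 5: ≢ 1 ✓]
11^10 ≡ 32 (mod 71)  [q = 7: ≢ 1 ✓]
All checks pass, so 11 has order 70 and is a primitive root modulo 71.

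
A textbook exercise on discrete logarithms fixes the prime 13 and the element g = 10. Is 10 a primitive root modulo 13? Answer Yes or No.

No

φ(13) = 13 − 1 = 12 = 2^2 · 3.
It suffices to check that the order of 10 is not a proper divisor of 12: compute 10^(12/q) for q ∈ {2, 3}.
10^6 ≡ 1 (mod 13)  [q = 2: ≡ 1 ✗]
10^4 ≡ 3 (mod 13)  [q = 3: ≢ 1 ✓]
10^6 ≡ 1 shows ord(10) | 6, strictly less than φ(13); not a primitive root.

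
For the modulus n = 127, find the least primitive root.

3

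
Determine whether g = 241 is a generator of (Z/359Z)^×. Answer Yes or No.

No

φ(359) = 359 − 1 = 358 = 2 · 179.
It suffices to check that the order of 241 is not a proper divisor of 358: compute 241^(358/q) for q ∈ {2, 179}.
241^179 ≡ 1 (mod 359)  [q = 2: ≡ 1 ✗]
241^2 ≡ 282 (mod 359)  [q = 179: ≢ 1 ✓]
241^179 ≡ 1 shows ord(241) | 179, strictly less than φ(359); not a primitive root.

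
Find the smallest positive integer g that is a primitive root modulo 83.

φ(83) = 83 − 1 = 82 = 2 · 41.
g is a primitive root iff g^(82/q) ≢ 1 (mod 83) for each prime q ∈ {2, 41}.
g = 2: 2^41 ≡ 82; 2^2 ≡ 4 — none is 1, so 2 is a primitive root.
So 2 is the smallest generator of (Z/83Z)^×.

2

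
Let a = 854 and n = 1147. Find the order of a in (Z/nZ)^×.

90

The order of 854 must divide φ(1147) = φ(31·37) = (31−1)·(37−1) = 30·36 = 1080 = 2^3 · 3^3 · 5.
Divisors of 1080: 1, 2, 3, 4, 5, 6, 8, 9, 10, 12, 15, 18, 20, 24, 27, 30, 36, 40, 45, 54, 60, 72, 90, 108, 120, 135, 180, 216, 270, 360, 540, 1080.
Test each divisor d:
854^1 ≡ 854
854^2 ≡ 971
854^3 ≡ 1100
854^4 ≡ 7
854^5 ≡ 243
854^6 ≡ 1062
854^8 ≡ 49
854^9 ≡ 554
854^10 ≡ 552
854^12 ≡ 343
854^15 ≡ 1084
854^18 ≡ 667
854^20 ≡ 749
854^24 ≡ 655
854^27 ≡ 184
854^30 ≡ 528
854^36 ≡ 1000
854^40 ≡ 118
854^45 ≡ 1146
854^54 ≡ 593
854^60 ≡ 63
854^72 ≡ 963
854^90 ≡ 1
Therefore the multiplicative order of 854 modulo 1147 is 90.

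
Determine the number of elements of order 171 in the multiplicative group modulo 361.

108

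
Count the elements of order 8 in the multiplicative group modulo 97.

4

φ(97) = 97 − 1 = 96 = 2^5 · 3.
In a cyclic group of order 96, there are φ(d) elements of order d for each divisor d of 96, and zero for non-divisors.
8 = 2^3 divides 96, and φ(8) = 4.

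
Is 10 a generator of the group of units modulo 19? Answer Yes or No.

Yes

φ(19) = 19 − 1 = 18 = 2 · 3^2.
10 is a primitive root mod 19 iff 10^(φ(19)/q) ≢ 1 for every prime q | φ(19), i.e. q ∈ {2, 3}.
10^9 ≡ 18 (mod 19)  [q = 2: ≢ 1 ✓]
10^6 ≡ 11 (mod 19)  [q = 3: ≢ 1 ✓]
All checks pass, so 10 has order 18 and is a primitive root modulo 19.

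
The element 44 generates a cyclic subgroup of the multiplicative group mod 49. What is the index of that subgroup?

2

ord(44) | φ(49) = φ(7^2) = 7·(7−1) = 42 = 2 · 3 · 7.
Divisors of 42: 1, 2, 3, 6, 7, 14, 21, 42.
Compute 44^d (mod 49) for the divisors d until we hit 1:
44^1 ≡ 44
44^2 ≡ 25
44^3 ≡ 22
44^6 ≡ 43
44^7 ≡ 30
44^14 ≡ 18
44^21 ≡ 1
The order of 44 is 21, so the subgroup it generates has 21 elements.
The index is φ(49) / ord(44) = 42 / 21 = 2.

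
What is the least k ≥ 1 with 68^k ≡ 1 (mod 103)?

51

Since 68 ∈ (Z/103Z)^×, its order divides φ(103) = 103 − 1 = 102 = 2 · 3 · 17.
Divisors of 102: 1, 2, 3, 6, 17, 34, 51, 102.
Compute 68^d (mod 103) for the divisors d until we hit 1:
68^1 ≡ 68 (mod 103)
68^2 ≡ 92 (mod 103)
68^3 ≡ 76 (mod 103)
68^6 ≡ 8 (mod 103)
68^17 ≡ 56 (mod 103)
68^34 ≡ 46 (mod 103)
68^51 ≡ 1 (mod 103) ✓
Hence ord(68) = 51.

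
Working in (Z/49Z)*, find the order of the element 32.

21

The order of 32 must divide φ(49) = φ(7^2) = 7·(7−1) = 42 = 2 · 3 · 7.
Divisors of 42: 1, 2, 3, 6, 7, 14, 21, 42.
Evaluate successive powers at the divisors of 42:
32^1 ≡ 32
32^2 ≡ 44
32^3 ≡ 36
32^6 ≡ 22
32^7 ≡ 18
32^14 ≡ 30
32^21 ≡ 1
So ord_49(32) = 21.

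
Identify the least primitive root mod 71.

φ(71) = 71 − 1 = 70 = 2 · 5 · 7.
g is a primitive root iff g^(70/q) ≢ 1 (mod 71) for each prime q ∈ {2, 5, 7}.
g = 2: 2^35 ≡ 1 — hits 1, so not a primitive root.
g = 3: 3^35 ≡ 1 — hits 1, so not a primitive root.
g = 4: 4^35 ≡ 1 — hits 1, so not a primitive root.
g = 5: 5^35 ≡ 1 — hits 1, so not a primitive root.
g = 6: 6^35 ≡ 1 — hits 1, so not a primitive root.
g = 7: 7^35 ≡ 70; 7^14 ≡ 54; 7^10 ≡ 45 — none is 1, so 7 is a primitive root.
The smallest primitive root modulo 71 is 7.

7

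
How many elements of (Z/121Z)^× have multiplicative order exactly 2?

φ(121) = φ(11^2) = 11·(11−1) = 110 = 2 · 5 · 11.
(Z/121Z)^× is cyclic (|G| = 110); a cyclic group of order m has exactly φ(d) elements of each order d | m, and none otherwise.
2 | 110, and φ(2) = 2 − 1 = 1.

1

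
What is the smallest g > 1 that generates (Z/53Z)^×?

φ(53) = 53 − 1 = 52 = 2^2 · 13.
Test candidates g = 2, 3, … against the prime factors q ∈ {2, 13} of φ(53): g is a generator iff g^(52/q) ≢ 1 for every such q.
g = 2: 2^26 ≡ 52; 2^4 ≡ 16 — none is 1, so 2 is a primitive root.
Hence the least primitive root of 53 is 2.

2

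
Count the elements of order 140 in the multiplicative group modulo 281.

48

φ(281) = 281 − 1 = 280 = 2^3 · 5 · 7.
(Z/281Z)^× is cyclic (|G| = 280); a cyclic group of order m has exactly φ(d) elements of each order d | m, and none otherwise.
140 = 2^2 · 5 · 7 divides 280, and φ(140) = 48.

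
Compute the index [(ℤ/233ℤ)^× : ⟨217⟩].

ord(217) | φ(233) = 233 − 1 = 232 = 2^3 · 29.
Divisors of 232: 1, 2, 4, 8, 29, 58, 116, 232.
Check 217^d mod 233 for each divisor in increasing order:
217^1 ≡ 217
217^2 ≡ 23
217^4 ≡ 63
217^8 ≡ 8
217^29 ≡ 232
217^58 ≡ 1
Thus |⟨217⟩| = ord(217) = 58.
The index is φ(233) / ord(217) = 232 / 58 = 4.

4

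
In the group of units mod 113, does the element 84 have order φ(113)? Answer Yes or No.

φ(113) = 113 − 1 = 112 = 2^4 · 7.
Test 84^(112/q) mod 113 for each prime factor q of 112:
84^56 ≡ 112 (mod 113)  [q = 2: ≢ 1 ✓]
84^16 ≡ 109 (mod 113)  [q = 7: ≢ 1 ✓]
Every test exponent gives a nontrivial residue, hence 84 generates the full group.

Yes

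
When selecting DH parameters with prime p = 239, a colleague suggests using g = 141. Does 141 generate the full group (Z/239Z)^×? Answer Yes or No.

No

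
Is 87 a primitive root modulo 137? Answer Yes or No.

No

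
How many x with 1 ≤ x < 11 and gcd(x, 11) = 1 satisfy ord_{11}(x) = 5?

4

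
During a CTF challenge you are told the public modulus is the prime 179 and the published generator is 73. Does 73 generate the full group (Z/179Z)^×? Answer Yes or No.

Yes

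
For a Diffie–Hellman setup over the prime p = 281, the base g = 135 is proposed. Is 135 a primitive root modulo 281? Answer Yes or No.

No

φ(281) = 281 − 1 = 280 = 2^3 · 5 · 7.
An element g generates (Z/281Z)^× iff g^(280/q) ≢ 1 (mod 281) for each prime q ∈ {2, 5, 7}.
135^140 ≡ 280 (mod 281)  [q = 2: ≢ 1 ✓]
135^56 ≡ 232 (mod 281)  [q = 5: ≢ 1 ✓]
135^40 ≡ 1 (mod 281)  [q = 7: ≡ 1 ✗]
The check at q = 7 fails, so 135 generates a proper subgroup.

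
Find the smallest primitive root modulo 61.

2

φ(61) = 61 − 1 = 60 = 2^2 · 3 · 5.
Test candidates g = 2, 3, … against the prime factors q ∈ {2, 3, 5} of φ(61): g is a generator iff g^(60/q) ≢ 1 for every such q.
g = 2: 2^30 ≡ 60; 2^20 ≡ 47; 2^12 ≡ 9 — none is 1, so 2 is a primitive root.
So 2 is the smallest generator of (Z/61Z)^×.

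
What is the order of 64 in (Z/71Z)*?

Since 64 ∈ (Z/71Z)^×, its order divides φ(71) = 71 − 1 = 70 = 2 · 5 · 7.
Divisors of 70: 1, 2, 5, 7, 10, 14, 35, 70.
Compute 64^d (mod 71) for the divisors d until we hit 1:
64^1 ≡ 64 (mod 71)
64^2 ≡ 49 (mod 71)
64^5 ≡ 20 (mod 71)
64^7 ≡ 57 (mod 71)
64^10 ≡ 45 (mod 71)
64^14 ≡ 54 (mod 71)
64^35 ≡ 1 (mod 71) ✓
The smallest such exponent is 35, so the order of 64 is 35.

35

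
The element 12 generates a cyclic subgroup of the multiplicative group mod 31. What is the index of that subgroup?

1

By Lagrange's theorem, ord_31(12) divides φ(31) = 31 − 1 = 30 = 2 · 3 · 5.
Divisors of 30: 1, 2, 3, 5, 6, 10, 15, 30.
Evaluate successive powers at the divisors of 30:
12^1 ≡ 12 (mod 31)
12^2 ≡ 20 (mod 31)
12^3 ≡ 23 (mod 31)
12^5 ≡ 26 (mod 31)
12^6 ≡ 2 (mod 31)
12^10 ≡ 25 (mod 31)
12^15 ≡ 30 (mod 31)
12^30 ≡ 1 (mod 31) ✓
So ord_31(12) = 30, hence |⟨12⟩| = 30.
Index = |(Z/31Z)^×| / |⟨12⟩| = 30 / 30 = 1.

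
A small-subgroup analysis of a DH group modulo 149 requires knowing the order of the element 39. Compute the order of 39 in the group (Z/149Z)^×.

37

The order of 39 must divide φ(149) = 149 − 1 = 148 = 2^2 · 37.
Divisors of 148: 1, 2, 4, 37, 74, 148.
Test each divisor d:
39^1 ≡ 39
39^2 ≡ 31
39^4 ≡ 67
39^37 ≡ 1
So ord_149(39) = 37.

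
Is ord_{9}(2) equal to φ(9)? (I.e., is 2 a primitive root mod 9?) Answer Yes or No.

Yes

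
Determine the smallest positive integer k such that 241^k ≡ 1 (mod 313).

156

Since 241 ∈ (Z/313Z)^×, its order divides φ(313) = 313 − 1 = 312 = 2^3 · 3 · 13.
Divisors of 312: 1, 2, 3, 4, 6, 8, 12, 13, 24, 26, 39, 52, 78, 104, 156, 312.
Evaluate successive powers at the divisors of 312:
241^1 ≡ 241
241^2 ≡ 176
241^3 ≡ 161
241^4 ≡ 302
241^6 ≡ 255
241^8 ≡ 121
241^12 ≡ 234
241^13 ≡ 54
241^24 ≡ 294
241^26 ≡ 99
241^39 ≡ 25
241^52 ≡ 98
241^78 ≡ 312
241^104 ≡ 214
241^156 ≡ 1
Hence ord(241) = 156.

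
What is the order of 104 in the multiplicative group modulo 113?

56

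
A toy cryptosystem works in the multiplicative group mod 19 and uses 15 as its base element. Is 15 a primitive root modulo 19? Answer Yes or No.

φ(19) = 19 − 1 = 18 = 2 · 3^2.
Test 15^(18/q) mod 19 for each prime factor q of 18:
15^9 ≡ 18 (mod 19)  [q = 2: ≢ 1 ✓]
15^6 ≡ 11 (mod 19)  [q = 3: ≢ 1 ✓]
All checks pass, so 15 has order 18 and is a primitive root modulo 19.

Yes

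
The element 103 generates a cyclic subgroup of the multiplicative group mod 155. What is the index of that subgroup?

2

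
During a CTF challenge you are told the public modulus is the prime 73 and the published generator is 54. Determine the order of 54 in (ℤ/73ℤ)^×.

Since 54 ∈ (Z/73Z)^×, its order divides φ(73) = 73 − 1 = 72 = 2^3 · 3^2.
Divisors of 72: 1, 2, 3, 4, 6, 8, 9, 12, 18, 24, 36, 72.
Evaluate successive powers at the divisors of 72:
54^1 ≡ 54
54^2 ≡ 69
54^3 ≡ 3
54^4 ≡ 16
54^6 ≡ 9
54^8 ≡ 37
54^9 ≡ 27
54^12 ≡ 8
54^18 ≡ 72
54^24 ≡ 64
54^36 ≡ 1
Hence ord(54) = 36.

36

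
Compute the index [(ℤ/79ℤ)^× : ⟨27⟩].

The order of 27 must divide φ(79) = 79 − 1 = 78 = 2 · 3 · 13.
Divisors of 78: 1, 2, 3, 6, 13, 26, 39, 78.
Compute 27^d (mod 79) for the divisors d until we hit 1:
27^1 ≡ 27 (mod 79)
27^2 ≡ 18 (mod 79)
27^3 ≡ 12 (mod 79)
27^6 ≡ 65 (mod 79)
27^13 ≡ 78 (mod 79)
27^26 ≡ 1 (mod 79) ✓
The order of 27 is 26, so the subgroup it generates has 26 elements.
The index is φ(79) / ord(27) = 78 / 26 = 3.

3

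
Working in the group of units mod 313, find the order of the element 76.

39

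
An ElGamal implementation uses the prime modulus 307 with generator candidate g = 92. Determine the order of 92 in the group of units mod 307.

306

ord(92) | φ(307) = 307 − 1 = 306 = 2 · 3^2 · 17.
Divisors of 306: 1, 2, 3, 6, 9, 17, 18, 34, 51, 102, 153, 306.
Evaluate successive powers at the divisors of 306:
92^1 ≡ 92 (mod 307)
92^2 ≡ 175 (mod 307)
92^3 ≡ 136 (mod 307)
92^6 ≡ 76 (mod 307)
92^9 ≡ 205 (mod 307)
92^17 ≡ 33 (mod 307)
92^18 ≡ 273 (mod 307)
92^34 ≡ 168 (mod 307)
92^51 ≡ 18 (mod 307)
92^102 ≡ 17 (mod 307)
92^153 ≡ 306 (mod 307)
92^306 ≡ 1 (mod 307) ✓
Therefore the multiplicative order of 92 modulo 307 is 306.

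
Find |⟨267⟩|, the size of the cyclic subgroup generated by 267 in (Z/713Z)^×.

By Lagrange's theorem, ord_713(267) divides φ(713) = φ(23·31) = (23−1)·(31−1) = 22·30 = 660 = 2^2 · 3 · 5 · 11.
Divisors of 660: 1, 2, 3, 4, 5, 6, 10, 11, 12, 15, 20, 22, 30, 33, 44, 55, 60, 66, 110, 132, 165, 220, 330, 660.
Compute 267^d (mod 713) for the divisors d until we hit 1:
267^1 ≡ 267 (mod 713)
267^2 ≡ 702 (mod 713)
267^3 ≡ 628 (mod 713)
267^4 ≡ 121 (mod 713)
267^5 ≡ 222 (mod 713)
267^6 ≡ 95 (mod 713)
267^10 ≡ 87 (mod 713)
267^11 ≡ 413 (mod 713)
267^12 ≡ 469 (mod 713)
267^15 ≡ 63 (mod 713)
267^20 ≡ 439 (mod 713)
267^22 ≡ 162 (mod 713)
267^30 ≡ 404 (mod 713)
267^33 ≡ 597 (mod 713)
267^44 ≡ 576 (mod 713)
267^55 ≡ 459 (mod 713)
267^60 ≡ 652 (mod 713)
267^66 ≡ 622 (mod 713)
267^110 ≡ 346 (mod 713)
267^132 ≡ 438 (mod 713)
267^165 ≡ 528 (mod 713)
267^220 ≡ 645 (mod 713)
267^330 ≡ 1 (mod 713) ✓
So ord_713(267) = 330.

330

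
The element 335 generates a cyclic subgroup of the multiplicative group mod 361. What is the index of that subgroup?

3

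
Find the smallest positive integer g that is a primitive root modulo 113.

3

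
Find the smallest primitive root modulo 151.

6

φ(151) = 151 − 1 = 150 = 2 · 3 · 5^2.
Test candidates g = 2, 3, … against the prime factors q ∈ {2, 3, 5} of φ(151): g is a generator iff g^(150/q) ≢ 1 for every such q.
g = 2: 2^75 ≡ 1 — hits 1, so not a primitive root.
g = 3: 3^75 ≡ 150; 3^50 ≡ 1 — hits 1, so not a primitive root.
g = 4: 4^75 ≡ 1 — hits 1, so not a primitive root.
g = 5: 5^75 ≡ 1 — hits 1, so not a primitive root.
g = 6: 6^75 ≡ 150; 6^50 ≡ 32; 6^30 ≡ 59 — none is 1, so 6 is a primitive root.
Hence the least primitive root of 151 is 6.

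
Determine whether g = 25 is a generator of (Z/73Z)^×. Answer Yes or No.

φ(73) = 73 − 1 = 72 = 2^3 · 3^2.
An element g generates (Z/73Z)^× iff g^(72/q) ≢ 1 (mod 73) for each prime q ∈ {2, 3}.
25^36 ≡ 1 (mod 73)  [q = 2: ≡ 1 ✗]
25^24 ≡ 64 (mod 73)  [q = 3: ≢ 1 ✓]
25^36 ≡ 1 shows ord(25) | 36, strictly less than φ(73); not a primitive root.

No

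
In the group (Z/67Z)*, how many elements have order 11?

φ(67) = 67 − 1 = 66 = 2 · 3 · 11.
In a cyclic group of order 66, there are φ(d) elements of order d for each divisor d of 66, and zero for non-divisors.
11 | 66, and φ(11) = 11 − 1 = 10.

10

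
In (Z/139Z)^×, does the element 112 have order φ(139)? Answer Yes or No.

No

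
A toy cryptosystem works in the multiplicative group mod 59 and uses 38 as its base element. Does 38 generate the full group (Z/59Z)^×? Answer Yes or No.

Yes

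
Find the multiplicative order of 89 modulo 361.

Since 89 ∈ (Z/361Z)^×, its order divides φ(361) = φ(19^2) = 19·(19−1) = 342 = 2 · 3^2 · 19.
Divisors of 342: 1, 2, 3, 6, 9, 18, 19, 38, 57, 114, 171, 342.
Evaluate successive powers at the divisors of 342:
89^1 ≡ 89
89^2 ≡ 340
89^3 ≡ 297
89^6 ≡ 125
89^9 ≡ 303
89^18 ≡ 115
89^19 ≡ 127
89^38 ≡ 245
89^57 ≡ 69
89^114 ≡ 68
89^171 ≡ 360
89^342 ≡ 1
Therefore the multiplicative order of 89 modulo 361 is 342.

342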